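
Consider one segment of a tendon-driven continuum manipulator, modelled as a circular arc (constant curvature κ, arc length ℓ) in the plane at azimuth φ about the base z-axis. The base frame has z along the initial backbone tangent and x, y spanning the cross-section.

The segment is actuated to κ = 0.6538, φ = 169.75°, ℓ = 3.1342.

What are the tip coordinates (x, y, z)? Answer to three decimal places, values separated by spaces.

-2.198 0.397 1.358

θ = κ·ℓ = 0.6538 × 3.1342 = 2.04914 rad
ρ = (1 − cos θ)/κ = (1 − -0.46031)/0.6538 = 2.23357
z = sin θ / κ = 0.88776/0.6538 = 1.35784
x = ρ cos φ = 2.23357 × cos(169.75°) = -2.19793
y = ρ sin φ = 2.23357 × sin(169.75°) = 0.39745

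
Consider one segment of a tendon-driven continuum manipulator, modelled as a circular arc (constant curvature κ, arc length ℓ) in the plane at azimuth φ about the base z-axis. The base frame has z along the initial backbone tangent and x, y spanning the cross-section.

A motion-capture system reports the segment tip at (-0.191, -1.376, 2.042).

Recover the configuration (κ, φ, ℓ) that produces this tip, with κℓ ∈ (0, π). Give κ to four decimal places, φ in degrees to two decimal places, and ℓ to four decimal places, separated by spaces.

ρ = √(x²+y²) = √(-0.191² + -1.376²) = 1.38919
φ = atan2(y, x) mod 360° = atan2(-1.376, -0.191) = 262.0974°
|p|² = ρ² + z² = 1.38919² + 2.042² = 6.09962
κ = 2ρ / |p|² = 2×1.38919 / 6.09962 = 0.45550
θ = 2·atan2(ρ, z) = 2·atan2(1.38919, 2.042) = 1.19478 rad
ℓ = θ/κ = 1.19478/0.45550 = 2.62299

0.4555 262.10 2.6230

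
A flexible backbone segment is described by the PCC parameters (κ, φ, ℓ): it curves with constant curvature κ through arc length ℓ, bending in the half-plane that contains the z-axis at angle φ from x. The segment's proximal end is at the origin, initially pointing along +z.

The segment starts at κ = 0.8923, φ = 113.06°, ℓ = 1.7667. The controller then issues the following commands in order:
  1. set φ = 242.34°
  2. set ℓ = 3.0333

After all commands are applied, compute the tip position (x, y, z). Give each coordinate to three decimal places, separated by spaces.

-0.992 -1.893 0.472

initial: κ=0.8923, φ=113.06°, ℓ=1.7667
cmd 1: set φ=242.34° → (κ,φ,ℓ)=(0.8923,242.34°,1.7667) → tip=(-0.5232,-0.9982,1.1207)
cmd 2: set ℓ=3.0333 → (κ,φ,ℓ)=(0.8923,242.34°,3.0333) → tip=(-0.9921,-1.8928,0.4723)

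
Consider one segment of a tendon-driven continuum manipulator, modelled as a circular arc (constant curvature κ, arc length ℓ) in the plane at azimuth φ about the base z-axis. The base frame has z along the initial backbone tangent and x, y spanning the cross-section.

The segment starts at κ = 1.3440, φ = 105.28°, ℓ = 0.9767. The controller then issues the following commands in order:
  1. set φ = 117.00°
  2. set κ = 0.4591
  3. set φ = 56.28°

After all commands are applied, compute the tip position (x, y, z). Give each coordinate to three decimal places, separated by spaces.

0.120 0.179 0.944

initial: κ=1.3440, φ=105.28°, ℓ=0.9767
cmd 1: set φ=117.00° → (κ,φ,ℓ)=(1.3440,117.00°,0.9767) → tip=(-0.2516,0.4937,0.7194)
cmd 2: set κ=0.4591 → (κ,φ,ℓ)=(0.4591,117.00°,0.9767) → tip=(-0.0978,0.1919,0.9443)
cmd 3: set φ=56.28° → (κ,φ,ℓ)=(0.4591,56.28°,0.9767) → tip=(0.1195,0.1791,0.9443)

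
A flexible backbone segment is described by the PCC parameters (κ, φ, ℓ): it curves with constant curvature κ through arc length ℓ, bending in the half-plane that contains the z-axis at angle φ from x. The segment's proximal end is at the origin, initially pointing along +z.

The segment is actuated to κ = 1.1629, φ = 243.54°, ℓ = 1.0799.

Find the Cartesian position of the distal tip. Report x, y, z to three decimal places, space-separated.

-0.264 -0.531 0.818

θ = κ·ℓ = 1.1629 × 1.0799 = 1.25582 rad
ρ = (1 − cos θ)/κ = (1 − 0.30980)/1.1629 = 0.59352
z = sin θ / κ = 0.95080/1.1629 = 0.81761
x = ρ cos φ = 0.59352 × cos(243.54°) = -0.26446
y = ρ sin φ = 0.59352 × sin(243.54°) = -0.53134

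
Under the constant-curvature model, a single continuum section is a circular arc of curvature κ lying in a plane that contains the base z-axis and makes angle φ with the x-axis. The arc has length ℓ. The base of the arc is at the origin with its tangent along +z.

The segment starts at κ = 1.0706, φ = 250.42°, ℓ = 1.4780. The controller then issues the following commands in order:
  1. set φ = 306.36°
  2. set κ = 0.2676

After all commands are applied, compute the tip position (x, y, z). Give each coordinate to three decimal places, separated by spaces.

initial: κ=1.0706, φ=250.42°, ℓ=1.4780
cmd 1: set φ=306.36° → (κ,φ,ℓ)=(1.0706,306.36°,1.4780) → tip=(0.5602,-0.7609,0.9340)
cmd 2: set κ=0.2676 → (κ,φ,ℓ)=(0.2676,306.36°,1.4780) → tip=(0.1710,-0.2323,1.4398)

0.171 -0.232 1.440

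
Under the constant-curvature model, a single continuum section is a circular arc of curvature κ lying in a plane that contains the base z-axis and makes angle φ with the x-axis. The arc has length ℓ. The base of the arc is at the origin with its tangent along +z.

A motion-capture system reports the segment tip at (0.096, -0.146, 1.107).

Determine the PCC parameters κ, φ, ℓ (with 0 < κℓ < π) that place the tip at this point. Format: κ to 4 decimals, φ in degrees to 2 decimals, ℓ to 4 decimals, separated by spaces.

ρ = √(x²+y²) = √(0.096² + -0.146²) = 0.17473
φ = atan2(y, x) mod 360° = atan2(-0.146, 0.096) = 303.3263°
|p|² = ρ² + z² = 0.17473² + 1.107² = 1.25598
κ = 2ρ / |p|² = 2×0.17473 / 1.25598 = 0.27824
θ = 2·atan2(ρ, z) = 2·atan2(0.17473, 1.107) = 0.31311 rad
ℓ = θ/κ = 0.31311/0.27824 = 1.12530

0.2782 303.33 1.1253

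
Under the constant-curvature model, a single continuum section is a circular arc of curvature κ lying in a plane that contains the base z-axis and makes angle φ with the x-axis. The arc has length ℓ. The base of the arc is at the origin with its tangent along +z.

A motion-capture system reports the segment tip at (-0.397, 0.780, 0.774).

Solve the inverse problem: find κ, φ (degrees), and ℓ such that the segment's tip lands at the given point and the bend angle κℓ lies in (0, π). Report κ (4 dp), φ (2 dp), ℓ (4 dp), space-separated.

1.2823 116.97 1.3206

ρ = √(x²+y²) = √(-0.397² + 0.780²) = 0.87522
φ = atan2(y, x) mod 360° = atan2(0.780, -0.397) = 116.9749°
|p|² = ρ² + z² = 0.87522² + 0.774² = 1.36509
κ = 2ρ / |p|² = 2×0.87522 / 1.36509 = 1.28229
θ = 2·atan2(ρ, z) = 2·atan2(0.87522, 0.774) = 1.69339 rad
ℓ = θ/κ = 1.69339/1.28229 = 1.32060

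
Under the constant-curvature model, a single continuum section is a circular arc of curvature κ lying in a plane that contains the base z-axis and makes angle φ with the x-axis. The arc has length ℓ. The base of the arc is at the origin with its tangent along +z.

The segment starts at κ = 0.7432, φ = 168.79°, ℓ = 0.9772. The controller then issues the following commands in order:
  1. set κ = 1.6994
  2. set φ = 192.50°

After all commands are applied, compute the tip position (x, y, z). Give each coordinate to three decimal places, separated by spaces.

initial: κ=0.7432, φ=168.79°, ℓ=0.9772
cmd 1: set κ=1.6994 → (κ,φ,ℓ)=(1.6994,168.79°,0.9772) → tip=(-0.6290,0.1247,0.5861)
cmd 2: set φ=192.50° → (κ,φ,ℓ)=(1.6994,192.50°,0.9772) → tip=(-0.6260,-0.1388,0.5861)

-0.626 -0.139 0.586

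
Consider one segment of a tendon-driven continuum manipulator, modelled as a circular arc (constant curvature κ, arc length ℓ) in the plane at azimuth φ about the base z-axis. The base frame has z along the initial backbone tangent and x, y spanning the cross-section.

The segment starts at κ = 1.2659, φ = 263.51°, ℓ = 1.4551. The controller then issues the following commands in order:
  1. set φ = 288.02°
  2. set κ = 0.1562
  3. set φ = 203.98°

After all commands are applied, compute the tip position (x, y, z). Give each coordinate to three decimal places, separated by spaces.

initial: κ=1.2659, φ=263.51°, ℓ=1.4551
cmd 1: set φ=288.02° → (κ,φ,ℓ)=(1.2659,288.02°,1.4551) → tip=(0.3098,-0.9525,0.7611)
cmd 2: set κ=0.1562 → (κ,φ,ℓ)=(0.1562,288.02°,1.4551) → tip=(0.0509,-0.1566,1.4426)
cmd 3: set φ=203.98° → (κ,φ,ℓ)=(0.1562,203.98°,1.4551) → tip=(-0.1504,-0.0669,1.4426)

-0.150 -0.067 1.443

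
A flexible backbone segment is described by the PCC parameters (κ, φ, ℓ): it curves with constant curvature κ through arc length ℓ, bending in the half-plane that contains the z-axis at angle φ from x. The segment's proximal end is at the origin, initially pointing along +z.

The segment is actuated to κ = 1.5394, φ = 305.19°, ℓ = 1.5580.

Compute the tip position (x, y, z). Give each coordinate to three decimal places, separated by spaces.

θ = κ·ℓ = 1.5394 × 1.5580 = 2.39839 rad
ρ = (1 − cos θ)/κ = (1 − -0.73630)/1.5394 = 1.12791
z = sin θ / κ = 0.67665/1.5394 = 0.43956
x = ρ cos φ = 1.12791 × cos(305.19°) = 0.65000
y = ρ sin φ = 1.12791 × sin(305.19°) = -0.92178

0.650 -0.922 0.440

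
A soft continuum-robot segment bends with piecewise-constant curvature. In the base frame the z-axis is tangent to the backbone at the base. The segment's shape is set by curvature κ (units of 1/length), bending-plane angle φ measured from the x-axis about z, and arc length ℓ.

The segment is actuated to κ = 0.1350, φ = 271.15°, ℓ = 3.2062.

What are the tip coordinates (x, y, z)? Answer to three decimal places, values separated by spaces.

0.014 -0.683 3.107

θ = κ·ℓ = 0.1350 × 3.2062 = 0.43284 rad
ρ = (1 − cos θ)/κ = (1 − 0.90778)/0.1350 = 0.68312
z = sin θ / κ = 0.41945/0.1350 = 3.10702
x = ρ cos φ = 0.68312 × cos(271.15°) = 0.01371
y = ρ sin φ = 0.68312 × sin(271.15°) = -0.68298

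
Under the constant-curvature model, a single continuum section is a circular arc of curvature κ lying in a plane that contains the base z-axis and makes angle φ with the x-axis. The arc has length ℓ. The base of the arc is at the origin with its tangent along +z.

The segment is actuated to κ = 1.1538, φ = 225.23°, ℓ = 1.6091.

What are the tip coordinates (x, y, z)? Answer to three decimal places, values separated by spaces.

θ = κ·ℓ = 1.1538 × 1.6091 = 1.85658 rad
ρ = (1 − cos θ)/κ = (1 − -0.28191)/1.1538 = 1.11103
z = sin θ / κ = 0.95944/1.1538 = 0.83155
x = ρ cos φ = 1.11103 × cos(225.23°) = -0.78246
y = ρ sin φ = 1.11103 × sin(225.23°) = -0.78877

-0.782 -0.789 0.832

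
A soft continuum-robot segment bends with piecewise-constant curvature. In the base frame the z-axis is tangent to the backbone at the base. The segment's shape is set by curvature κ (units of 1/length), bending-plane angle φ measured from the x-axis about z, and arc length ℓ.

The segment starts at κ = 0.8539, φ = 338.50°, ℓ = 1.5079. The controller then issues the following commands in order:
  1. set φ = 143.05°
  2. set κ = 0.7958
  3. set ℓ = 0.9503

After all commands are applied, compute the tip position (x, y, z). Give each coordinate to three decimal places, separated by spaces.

-0.274 0.206 0.862

initial: κ=0.8539, φ=338.50°, ℓ=1.5079
cmd 1: set φ=143.05° → (κ,φ,ℓ)=(0.8539,143.05°,1.5079) → tip=(-0.6744,0.5073,1.1244)
cmd 2: set κ=0.7958 → (κ,φ,ℓ)=(0.7958,143.05°,1.5079) → tip=(-0.6403,0.4816,1.1712)
cmd 3: set ℓ=0.9503 → (κ,φ,ℓ)=(0.7958,143.05°,0.9503) → tip=(-0.2737,0.2059,0.8623)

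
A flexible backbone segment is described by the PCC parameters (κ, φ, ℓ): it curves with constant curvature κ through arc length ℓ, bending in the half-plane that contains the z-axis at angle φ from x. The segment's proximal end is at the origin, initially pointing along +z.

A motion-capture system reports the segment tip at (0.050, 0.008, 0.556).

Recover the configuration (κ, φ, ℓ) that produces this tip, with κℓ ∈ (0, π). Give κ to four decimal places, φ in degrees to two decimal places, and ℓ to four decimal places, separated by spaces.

ρ = √(x²+y²) = √(0.050² + 0.008²) = 0.05064
φ = atan2(y, x) mod 360° = atan2(0.008, 0.050) = 9.0903°
|p|² = ρ² + z² = 0.05064² + 0.556² = 0.31170
κ = 2ρ / |p|² = 2×0.05064 / 0.31170 = 0.32490
θ = 2·atan2(ρ, z) = 2·atan2(0.05064, 0.556) = 0.18164 rad
ℓ = θ/κ = 0.18164/0.32490 = 0.55907

0.3249 9.09 0.5591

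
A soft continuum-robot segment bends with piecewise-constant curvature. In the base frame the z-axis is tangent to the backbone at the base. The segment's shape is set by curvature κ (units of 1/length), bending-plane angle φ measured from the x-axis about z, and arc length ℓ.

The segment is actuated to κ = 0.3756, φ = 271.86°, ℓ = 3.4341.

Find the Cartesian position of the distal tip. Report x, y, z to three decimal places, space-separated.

θ = κ·ℓ = 0.3756 × 3.4341 = 1.28985 rad
ρ = (1 − cos θ)/κ = (1 − 0.27727)/0.3756 = 1.92421
z = sin θ / κ = 0.96079/0.3756 = 2.55802
x = ρ cos φ = 1.92421 × cos(271.86°) = 0.06245
y = ρ sin φ = 1.92421 × sin(271.86°) = -1.92320

0.062 -1.923 2.558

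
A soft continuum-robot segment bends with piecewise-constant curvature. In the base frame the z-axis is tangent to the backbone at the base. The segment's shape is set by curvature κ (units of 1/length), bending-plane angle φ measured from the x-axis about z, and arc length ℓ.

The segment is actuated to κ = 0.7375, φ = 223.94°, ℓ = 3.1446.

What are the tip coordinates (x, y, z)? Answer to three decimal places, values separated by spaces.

θ = κ·ℓ = 0.7375 × 3.1446 = 2.31914 rad
ρ = (1 − cos θ)/κ = (1 − -0.68043)/0.7375 = 2.27855
z = sin θ / κ = 0.73282/0.7375 = 0.99365
x = ρ cos φ = 2.27855 × cos(223.94°) = -1.64071
y = ρ sin φ = 2.27855 × sin(223.94°) = -1.58109

-1.641 -1.581 0.994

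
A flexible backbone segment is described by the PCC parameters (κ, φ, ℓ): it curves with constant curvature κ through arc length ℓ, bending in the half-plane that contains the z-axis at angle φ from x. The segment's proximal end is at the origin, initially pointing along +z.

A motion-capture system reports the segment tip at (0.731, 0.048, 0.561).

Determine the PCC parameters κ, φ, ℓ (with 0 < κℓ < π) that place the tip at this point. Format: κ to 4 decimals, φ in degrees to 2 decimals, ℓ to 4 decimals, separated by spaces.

1.7209 3.76 1.0660

ρ = √(x²+y²) = √(0.731² + 0.048²) = 0.73257
φ = atan2(y, x) mod 360° = atan2(0.048, 0.731) = 3.7568°
|p|² = ρ² + z² = 0.73257² + 0.561² = 0.85139
κ = 2ρ / |p|² = 2×0.73257 / 0.85139 = 1.72090
θ = 2·atan2(ρ, z) = 2·atan2(0.73257, 0.561) = 1.83453 rad
ℓ = θ/κ = 1.83453/1.72090 = 1.06603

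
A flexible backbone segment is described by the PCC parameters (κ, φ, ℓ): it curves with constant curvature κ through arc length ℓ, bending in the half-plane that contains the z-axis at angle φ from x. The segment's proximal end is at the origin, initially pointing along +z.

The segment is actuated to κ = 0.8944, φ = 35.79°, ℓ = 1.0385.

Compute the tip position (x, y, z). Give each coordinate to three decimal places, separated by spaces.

θ = κ·ℓ = 0.8944 × 1.0385 = 0.92883 rad
ρ = (1 − cos θ)/κ = (1 − 0.59877)/0.8944 = 0.44860
z = sin θ / κ = 0.80092/0.8944 = 0.89549
x = ρ cos φ = 0.44860 × cos(35.79°) = 0.36389
y = ρ sin φ = 0.44860 × sin(35.79°) = 0.26235

0.364 0.262 0.895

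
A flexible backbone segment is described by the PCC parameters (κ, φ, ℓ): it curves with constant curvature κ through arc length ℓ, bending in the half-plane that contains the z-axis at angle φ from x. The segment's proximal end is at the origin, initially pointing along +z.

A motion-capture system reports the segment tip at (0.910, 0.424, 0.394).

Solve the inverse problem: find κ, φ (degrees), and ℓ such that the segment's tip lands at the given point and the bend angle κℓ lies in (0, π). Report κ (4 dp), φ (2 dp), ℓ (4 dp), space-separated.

ρ = √(x²+y²) = √(0.910² + 0.424²) = 1.00393
φ = atan2(y, x) mod 360° = atan2(0.424, 0.910) = 24.9824°
|p|² = ρ² + z² = 1.00393² + 0.394² = 1.16311
κ = 2ρ / |p|² = 2×1.00393 / 1.16311 = 1.72628
θ = 2·atan2(ρ, z) = 2·atan2(1.00393, 0.394) = 2.39362 rad
ℓ = θ/κ = 2.39362/1.72628 = 1.38657

1.7263 24.98 1.3866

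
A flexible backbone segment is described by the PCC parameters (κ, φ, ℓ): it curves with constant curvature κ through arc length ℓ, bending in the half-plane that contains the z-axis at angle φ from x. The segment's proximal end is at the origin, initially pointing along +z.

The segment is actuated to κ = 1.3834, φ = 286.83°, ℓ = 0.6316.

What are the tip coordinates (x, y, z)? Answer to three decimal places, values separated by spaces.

θ = κ·ℓ = 1.3834 × 0.6316 = 0.87376 rad
ρ = (1 − cos θ)/κ = (1 − 0.64195)/1.3834 = 0.25882
z = sin θ / κ = 0.76675/1.3834 = 0.55425
x = ρ cos φ = 0.25882 × cos(286.83°) = 0.07494
y = ρ sin φ = 0.25882 × sin(286.83°) = -0.24773

0.075 -0.248 0.554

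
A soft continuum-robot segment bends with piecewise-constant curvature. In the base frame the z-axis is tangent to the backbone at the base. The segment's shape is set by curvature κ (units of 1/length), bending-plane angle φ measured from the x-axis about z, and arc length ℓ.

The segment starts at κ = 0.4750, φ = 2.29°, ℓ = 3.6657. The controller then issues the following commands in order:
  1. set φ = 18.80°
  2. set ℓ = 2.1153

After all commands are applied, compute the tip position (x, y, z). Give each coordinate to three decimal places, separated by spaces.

initial: κ=0.4750, φ=2.29°, ℓ=3.6657
cmd 1: set φ=18.80° → (κ,φ,ℓ)=(0.4750,18.80°,3.6657) → tip=(2.3309,0.7935,2.0748)
cmd 2: set ℓ=2.1153 → (κ,φ,ℓ)=(0.4750,18.80°,2.1153) → tip=(0.9242,0.3146,1.7769)

0.924 0.315 1.777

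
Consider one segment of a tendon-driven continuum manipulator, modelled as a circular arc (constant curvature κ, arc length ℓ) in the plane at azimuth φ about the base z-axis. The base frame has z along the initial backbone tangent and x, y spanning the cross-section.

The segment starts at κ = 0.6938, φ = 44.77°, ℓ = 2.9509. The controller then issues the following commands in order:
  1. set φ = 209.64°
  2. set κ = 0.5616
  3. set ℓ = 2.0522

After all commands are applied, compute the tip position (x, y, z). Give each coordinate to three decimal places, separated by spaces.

initial: κ=0.6938, φ=44.77°, ℓ=2.9509
cmd 1: set φ=209.64° → (κ,φ,ℓ)=(0.6938,209.64°,2.9509) → tip=(-1.8274,-1.0398,1.2808)
cmd 2: set κ=0.5616 → (κ,φ,ℓ)=(0.5616,209.64°,2.9509) → tip=(-1.6812,-0.9566,1.7740)
cmd 3: set ℓ=2.0522 → (κ,φ,ℓ)=(0.5616,209.64°,2.0522) → tip=(-0.9190,-0.5229,1.6271)

-0.919 -0.523 1.627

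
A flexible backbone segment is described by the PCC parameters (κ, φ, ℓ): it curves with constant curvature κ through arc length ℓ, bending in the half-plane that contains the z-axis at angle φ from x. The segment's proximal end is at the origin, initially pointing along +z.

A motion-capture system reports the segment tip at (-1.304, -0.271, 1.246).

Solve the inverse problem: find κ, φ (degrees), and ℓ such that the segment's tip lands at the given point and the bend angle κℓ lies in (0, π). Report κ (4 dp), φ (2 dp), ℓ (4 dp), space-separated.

ρ = √(x²+y²) = √(-1.304² + -0.271²) = 1.33186
φ = atan2(y, x) mod 360° = atan2(-0.271, -1.304) = 191.7402°
|p|² = ρ² + z² = 1.33186² + 1.246² = 3.32637
κ = 2ρ / |p|² = 2×1.33186 / 3.32637 = 0.80079
θ = 2·atan2(ρ, z) = 2·atan2(1.33186, 1.246) = 1.63739 rad
ℓ = θ/κ = 1.63739/0.80079 = 2.04472

0.8008 191.74 2.0447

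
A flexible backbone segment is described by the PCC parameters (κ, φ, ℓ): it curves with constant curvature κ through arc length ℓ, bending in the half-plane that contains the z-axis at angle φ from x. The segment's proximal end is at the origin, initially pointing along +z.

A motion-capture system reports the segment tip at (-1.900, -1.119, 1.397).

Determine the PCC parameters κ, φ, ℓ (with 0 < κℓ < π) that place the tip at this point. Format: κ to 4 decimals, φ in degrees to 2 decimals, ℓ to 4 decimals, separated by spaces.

ρ = √(x²+y²) = √(-1.900² + -1.119²) = 2.20503
φ = atan2(y, x) mod 360° = atan2(-1.119, -1.900) = 210.4958°
|p|² = ρ² + z² = 2.20503² + 1.397² = 6.81377
κ = 2ρ / |p|² = 2×2.20503 / 6.81377 = 0.64723
θ = 2·atan2(ρ, z) = 2·atan2(2.20503, 1.397) = 2.01214 rad
ℓ = θ/κ = 2.01214/0.64723 = 3.10886

0.6472 210.50 3.1089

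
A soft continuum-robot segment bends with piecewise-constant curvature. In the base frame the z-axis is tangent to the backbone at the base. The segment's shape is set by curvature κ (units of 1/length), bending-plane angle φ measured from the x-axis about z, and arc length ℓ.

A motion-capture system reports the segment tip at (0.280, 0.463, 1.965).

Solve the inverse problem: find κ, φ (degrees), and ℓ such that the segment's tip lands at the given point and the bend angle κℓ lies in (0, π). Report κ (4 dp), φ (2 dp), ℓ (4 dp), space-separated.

ρ = √(x²+y²) = √(0.280² + 0.463²) = 0.54108
φ = atan2(y, x) mod 360° = atan2(0.463, 0.280) = 58.8365°
|p|² = ρ² + z² = 0.54108² + 1.965² = 4.15399
κ = 2ρ / |p|² = 2×0.54108 / 4.15399 = 0.26051
θ = 2·atan2(ρ, z) = 2·atan2(0.54108, 1.965) = 0.53740 rad
ℓ = θ/κ = 0.53740/0.26051 = 2.06287

0.2605 58.84 2.0629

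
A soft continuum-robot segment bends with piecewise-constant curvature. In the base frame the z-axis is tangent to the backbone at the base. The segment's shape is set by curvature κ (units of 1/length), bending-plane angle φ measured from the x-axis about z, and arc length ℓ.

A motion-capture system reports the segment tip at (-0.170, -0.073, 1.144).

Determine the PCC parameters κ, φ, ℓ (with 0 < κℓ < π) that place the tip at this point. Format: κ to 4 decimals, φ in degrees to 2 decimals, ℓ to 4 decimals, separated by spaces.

0.2755 203.24 1.1638

ρ = √(x²+y²) = √(-0.170² + -0.073²) = 0.18501
φ = atan2(y, x) mod 360° = atan2(-0.073, -0.170) = 203.2393°
|p|² = ρ² + z² = 0.18501² + 1.144² = 1.34296
κ = 2ρ / |p|² = 2×0.18501 / 1.34296 = 0.27553
θ = 2·atan2(ρ, z) = 2·atan2(0.18501, 1.144) = 0.32067 rad
ℓ = θ/κ = 0.32067/0.27553 = 1.16384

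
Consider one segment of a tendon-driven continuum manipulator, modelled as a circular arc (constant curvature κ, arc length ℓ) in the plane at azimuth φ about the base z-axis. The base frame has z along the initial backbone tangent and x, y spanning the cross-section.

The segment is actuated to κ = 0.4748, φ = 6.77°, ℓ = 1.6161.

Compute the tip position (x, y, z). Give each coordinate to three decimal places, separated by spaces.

0.586 0.070 1.462

θ = κ·ℓ = 0.4748 × 1.6161 = 0.76732 rad
ρ = (1 − cos θ)/κ = (1 − 0.71977)/0.4748 = 0.59020
z = sin θ / κ = 0.69421/0.4748 = 1.46211
x = ρ cos φ = 0.59020 × cos(6.77°) = 0.58609
y = ρ sin φ = 0.59020 × sin(6.77°) = 0.06958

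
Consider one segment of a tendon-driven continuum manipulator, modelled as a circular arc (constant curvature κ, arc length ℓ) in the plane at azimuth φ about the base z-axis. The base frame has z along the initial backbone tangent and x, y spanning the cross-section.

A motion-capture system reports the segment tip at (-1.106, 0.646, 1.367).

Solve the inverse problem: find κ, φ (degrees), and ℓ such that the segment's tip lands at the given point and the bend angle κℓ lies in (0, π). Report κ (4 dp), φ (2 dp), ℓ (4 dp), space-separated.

ρ = √(x²+y²) = √(-1.106² + 0.646²) = 1.28084
φ = atan2(y, x) mod 360° = atan2(0.646, -1.106) = 149.7114°
|p|² = ρ² + z² = 1.28084² + 1.367² = 3.50924
κ = 2ρ / |p|² = 2×1.28084 / 3.50924 = 0.72998
θ = 2·atan2(ρ, z) = 2·atan2(1.28084, 1.367) = 1.50574 rad
ℓ = θ/κ = 1.50574/0.72998 = 2.06271

0.7300 149.71 2.0627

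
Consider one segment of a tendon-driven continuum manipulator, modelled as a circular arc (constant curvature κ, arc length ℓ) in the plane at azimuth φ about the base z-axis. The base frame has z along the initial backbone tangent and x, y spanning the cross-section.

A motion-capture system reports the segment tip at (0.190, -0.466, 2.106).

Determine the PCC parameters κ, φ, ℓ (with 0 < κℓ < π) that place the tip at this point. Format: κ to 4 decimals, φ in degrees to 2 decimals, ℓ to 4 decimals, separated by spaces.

ρ = √(x²+y²) = √(0.190² + -0.466²) = 0.50325
φ = atan2(y, x) mod 360° = atan2(-0.466, 0.190) = 292.1820°
|p|² = ρ² + z² = 0.50325² + 2.106² = 4.68849
κ = 2ρ / |p|² = 2×0.50325 / 4.68849 = 0.21467
θ = 2·atan2(ρ, z) = 2·atan2(0.50325, 2.106) = 0.46912 rad
ℓ = θ/κ = 0.46912/0.21467 = 2.18528

0.2147 292.18 2.1853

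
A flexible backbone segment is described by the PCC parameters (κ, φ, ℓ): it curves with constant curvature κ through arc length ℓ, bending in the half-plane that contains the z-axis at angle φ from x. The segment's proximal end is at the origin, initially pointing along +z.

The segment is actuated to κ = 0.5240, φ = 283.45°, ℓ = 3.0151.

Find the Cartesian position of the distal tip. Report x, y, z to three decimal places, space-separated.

0.448 -1.873 1.908

θ = κ·ℓ = 0.5240 × 3.0151 = 1.57991 rad
ρ = (1 − cos θ)/κ = (1 − -0.00912)/0.5240 = 1.92579
z = sin θ / κ = 0.99996/0.5240 = 1.90832
x = ρ cos φ = 1.92579 × cos(283.45°) = 0.44793
y = ρ sin φ = 1.92579 × sin(283.45°) = -1.87298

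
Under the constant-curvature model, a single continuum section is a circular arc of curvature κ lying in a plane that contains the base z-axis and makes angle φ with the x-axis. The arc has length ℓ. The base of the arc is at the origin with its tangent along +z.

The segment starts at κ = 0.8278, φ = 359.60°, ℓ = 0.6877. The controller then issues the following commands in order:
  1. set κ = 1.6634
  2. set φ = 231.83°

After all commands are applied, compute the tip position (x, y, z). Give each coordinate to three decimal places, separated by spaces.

-0.218 -0.277 0.547

initial: κ=0.8278, φ=359.60°, ℓ=0.6877
cmd 1: set κ=1.6634 → (κ,φ,ℓ)=(1.6634,359.60°,0.6877) → tip=(0.3523,-0.0025,0.5472)
cmd 2: set φ=231.83° → (κ,φ,ℓ)=(1.6634,231.83°,0.6877) → tip=(-0.2177,-0.2770,0.5472)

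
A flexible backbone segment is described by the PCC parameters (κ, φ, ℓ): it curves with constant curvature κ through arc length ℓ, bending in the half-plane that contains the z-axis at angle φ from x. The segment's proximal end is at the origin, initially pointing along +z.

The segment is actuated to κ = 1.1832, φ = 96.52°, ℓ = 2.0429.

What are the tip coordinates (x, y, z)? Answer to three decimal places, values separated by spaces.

-0.168 1.469 0.560

θ = κ·ℓ = 1.1832 × 2.0429 = 2.41716 rad
ρ = (1 − cos θ)/κ = (1 − -0.74888)/1.1832 = 1.47809
z = sin θ / κ = 0.66271/1.1832 = 0.56010
x = ρ cos φ = 1.47809 × cos(96.52°) = -0.16784
y = ρ sin φ = 1.47809 × sin(96.52°) = 1.46853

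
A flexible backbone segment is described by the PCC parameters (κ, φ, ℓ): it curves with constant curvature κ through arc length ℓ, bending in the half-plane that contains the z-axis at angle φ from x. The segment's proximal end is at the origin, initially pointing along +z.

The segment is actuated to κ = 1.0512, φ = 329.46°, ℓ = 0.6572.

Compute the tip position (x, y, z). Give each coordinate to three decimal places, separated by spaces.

θ = κ·ℓ = 1.0512 × 0.6572 = 0.69085 rad
ρ = (1 − cos θ)/κ = (1 − 0.77071)/1.0512 = 0.21813
z = sin θ / κ = 0.63719/1.0512 = 0.60616
x = ρ cos φ = 0.21813 × cos(329.46°) = 0.18787
y = ρ sin φ = 0.21813 × sin(329.46°) = -0.11084

0.188 -0.111 0.606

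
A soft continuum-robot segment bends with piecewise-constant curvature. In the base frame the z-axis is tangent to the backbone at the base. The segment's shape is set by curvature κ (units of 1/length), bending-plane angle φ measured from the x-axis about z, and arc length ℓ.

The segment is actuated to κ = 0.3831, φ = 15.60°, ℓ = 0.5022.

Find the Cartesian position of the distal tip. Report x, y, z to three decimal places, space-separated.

θ = κ·ℓ = 0.3831 × 0.5022 = 0.19239 rad
ρ = (1 − cos θ)/κ = (1 − 0.98155)/0.3831 = 0.04816
z = sin θ / κ = 0.19121/0.3831 = 0.49911
x = ρ cos φ = 0.04816 × cos(15.60°) = 0.04639
y = ρ sin φ = 0.04816 × sin(15.60°) = 0.01295

0.046 0.013 0.499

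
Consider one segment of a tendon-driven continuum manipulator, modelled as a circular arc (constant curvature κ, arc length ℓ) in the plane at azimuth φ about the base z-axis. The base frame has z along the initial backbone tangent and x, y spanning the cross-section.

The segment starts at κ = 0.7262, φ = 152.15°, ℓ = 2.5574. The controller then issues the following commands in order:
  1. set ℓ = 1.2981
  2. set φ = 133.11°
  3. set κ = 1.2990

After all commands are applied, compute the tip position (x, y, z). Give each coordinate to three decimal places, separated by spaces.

-0.587 0.627 0.765

initial: κ=0.7262, φ=152.15°, ℓ=2.5574
cmd 1: set ℓ=1.2981 → (κ,φ,ℓ)=(0.7262,152.15°,1.2981) → tip=(-0.5021,0.2653,1.1142)
cmd 2: set φ=133.11° → (κ,φ,ℓ)=(0.7262,133.11°,1.2981) → tip=(-0.3881,0.4146,1.1142)
cmd 3: set κ=1.2990 → (κ,φ,ℓ)=(1.2990,133.11°,1.2981) → tip=(-0.5867,0.6267,0.7647)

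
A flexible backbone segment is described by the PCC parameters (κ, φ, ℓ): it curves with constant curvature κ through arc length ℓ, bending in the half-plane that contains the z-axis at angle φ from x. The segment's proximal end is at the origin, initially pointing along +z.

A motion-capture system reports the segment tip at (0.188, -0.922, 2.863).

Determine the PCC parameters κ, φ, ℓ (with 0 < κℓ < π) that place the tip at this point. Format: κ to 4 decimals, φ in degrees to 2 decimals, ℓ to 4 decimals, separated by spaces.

ρ = √(x²+y²) = √(0.188² + -0.922²) = 0.94097
φ = atan2(y, x) mod 360° = atan2(-0.922, 0.188) = 281.5249°
|p|² = ρ² + z² = 0.94097² + 2.863² = 9.08220
κ = 2ρ / |p|² = 2×0.94097 / 9.08220 = 0.20721
θ = 2·atan2(ρ, z) = 2·atan2(0.94097, 2.863) = 0.63509 rad
ℓ = θ/κ = 0.63509/0.20721 = 3.06492

0.2072 281.52 3.0649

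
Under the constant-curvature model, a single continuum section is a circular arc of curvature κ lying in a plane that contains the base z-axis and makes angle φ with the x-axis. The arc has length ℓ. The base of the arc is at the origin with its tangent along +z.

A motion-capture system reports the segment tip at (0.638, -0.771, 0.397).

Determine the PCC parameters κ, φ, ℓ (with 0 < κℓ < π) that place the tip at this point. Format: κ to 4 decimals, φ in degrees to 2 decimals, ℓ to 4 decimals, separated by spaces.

ρ = √(x²+y²) = √(0.638² + -0.771²) = 1.00074
φ = atan2(y, x) mod 360° = atan2(-0.771, 0.638) = 309.6076°
|p|² = ρ² + z² = 1.00074² + 0.397² = 1.15909
κ = 2ρ / |p|² = 2×1.00074 / 1.15909 = 1.72677
θ = 2·atan2(ρ, z) = 2·atan2(1.00074, 0.397) = 2.38627 rad
ℓ = θ/κ = 2.38627/1.72677 = 1.38193

1.7268 309.61 1.3819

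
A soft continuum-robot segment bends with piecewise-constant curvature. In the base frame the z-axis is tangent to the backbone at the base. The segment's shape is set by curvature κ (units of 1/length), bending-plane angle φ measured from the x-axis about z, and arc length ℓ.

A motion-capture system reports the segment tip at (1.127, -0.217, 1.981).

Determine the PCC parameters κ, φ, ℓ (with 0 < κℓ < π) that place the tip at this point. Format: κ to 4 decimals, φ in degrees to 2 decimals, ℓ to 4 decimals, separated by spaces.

ρ = √(x²+y²) = √(1.127² + -0.217²) = 1.14770
φ = atan2(y, x) mod 360° = atan2(-0.217, 1.127) = 349.1013°
|p|² = ρ² + z² = 1.14770² + 1.981² = 5.24158
κ = 2ρ / |p|² = 2×1.14770 / 5.24158 = 0.43792
θ = 2·atan2(ρ, z) = 2·atan2(1.14770, 1.981) = 1.05020 rad
ℓ = θ/κ = 1.05020/0.43792 = 2.39815

0.4379 349.10 2.3981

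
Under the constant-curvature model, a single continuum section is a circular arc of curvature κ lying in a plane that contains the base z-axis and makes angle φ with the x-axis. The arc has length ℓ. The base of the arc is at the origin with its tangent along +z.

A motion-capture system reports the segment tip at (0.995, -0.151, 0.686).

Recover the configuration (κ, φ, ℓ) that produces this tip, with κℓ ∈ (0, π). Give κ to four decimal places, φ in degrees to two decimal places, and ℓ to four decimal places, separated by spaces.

ρ = √(x²+y²) = √(0.995² + -0.151²) = 1.00639
φ = atan2(y, x) mod 360° = atan2(-0.151, 0.995) = 351.3707°
|p|² = ρ² + z² = 1.00639² + 0.686² = 1.48342
κ = 2ρ / |p|² = 2×1.00639 / 1.48342 = 1.35685
θ = 2·atan2(ρ, z) = 2·atan2(1.00639, 0.686) = 1.94499 rad
ℓ = θ/κ = 1.94499/1.35685 = 1.43346

1.3569 351.37 1.4335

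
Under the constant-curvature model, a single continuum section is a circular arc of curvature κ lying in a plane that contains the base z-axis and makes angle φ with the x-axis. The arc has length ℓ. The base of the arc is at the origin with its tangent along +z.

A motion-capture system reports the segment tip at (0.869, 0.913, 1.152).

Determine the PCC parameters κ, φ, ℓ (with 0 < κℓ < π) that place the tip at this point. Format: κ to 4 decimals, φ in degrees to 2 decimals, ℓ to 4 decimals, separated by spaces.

0.8646 46.41 1.9208

ρ = √(x²+y²) = √(0.869² + 0.913²) = 1.26045
φ = atan2(y, x) mod 360° = atan2(0.913, 0.869) = 46.4144°
|p|² = ρ² + z² = 1.26045² + 1.152² = 2.91583
κ = 2ρ / |p|² = 2×1.26045 / 2.91583 = 0.86455
θ = 2·atan2(ρ, z) = 2·atan2(1.26045, 1.152) = 1.66064 rad
ℓ = θ/κ = 1.66064/0.86455 = 1.92081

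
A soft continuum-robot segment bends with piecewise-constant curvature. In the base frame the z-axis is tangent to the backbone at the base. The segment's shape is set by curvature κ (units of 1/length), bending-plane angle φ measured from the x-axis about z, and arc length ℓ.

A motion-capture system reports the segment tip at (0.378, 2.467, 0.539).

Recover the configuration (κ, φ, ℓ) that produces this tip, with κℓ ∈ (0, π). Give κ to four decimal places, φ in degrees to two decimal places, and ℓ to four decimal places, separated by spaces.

0.7656 81.29 3.5476

ρ = √(x²+y²) = √(0.378² + 2.467²) = 2.49579
φ = atan2(y, x) mod 360° = atan2(2.467, 0.378) = 81.2887°
|p|² = ρ² + z² = 2.49579² + 0.539² = 6.51949
κ = 2ρ / |p|² = 2×2.49579 / 6.51949 = 0.76564
θ = 2·atan2(ρ, z) = 2·atan2(2.49579, 0.539) = 2.71620 rad
ℓ = θ/κ = 2.71620/0.76564 = 3.54762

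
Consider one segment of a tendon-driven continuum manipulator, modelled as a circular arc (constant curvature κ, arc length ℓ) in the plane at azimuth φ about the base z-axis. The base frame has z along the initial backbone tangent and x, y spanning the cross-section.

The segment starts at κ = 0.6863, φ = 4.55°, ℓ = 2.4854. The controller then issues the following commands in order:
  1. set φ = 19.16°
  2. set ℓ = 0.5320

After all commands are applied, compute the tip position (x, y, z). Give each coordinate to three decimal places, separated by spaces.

0.091 0.032 0.520

initial: κ=0.6863, φ=4.55°, ℓ=2.4854
cmd 1: set φ=19.16° → (κ,φ,ℓ)=(0.6863,19.16°,2.4854) → tip=(1.5615,0.5426,1.4438)
cmd 2: set ℓ=0.5320 → (κ,φ,ℓ)=(0.6863,19.16°,0.5320) → tip=(0.0907,0.0315,0.5203)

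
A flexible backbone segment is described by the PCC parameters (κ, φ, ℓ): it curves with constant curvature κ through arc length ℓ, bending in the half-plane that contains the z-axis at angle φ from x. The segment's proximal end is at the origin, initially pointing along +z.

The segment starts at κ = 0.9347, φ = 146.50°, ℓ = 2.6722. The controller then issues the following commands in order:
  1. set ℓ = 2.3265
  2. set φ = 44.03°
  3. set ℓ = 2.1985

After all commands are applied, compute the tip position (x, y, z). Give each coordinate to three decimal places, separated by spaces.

initial: κ=0.9347, φ=146.50°, ℓ=2.6722
cmd 1: set ℓ=2.3265 → (κ,φ,ℓ)=(0.9347,146.50°,2.3265) → tip=(-1.3987,0.9258,0.8807)
cmd 2: set φ=44.03° → (κ,φ,ℓ)=(0.9347,44.03°,2.3265) → tip=(1.2059,1.1658,0.8807)
cmd 3: set ℓ=2.1985 → (κ,φ,ℓ)=(0.9347,44.03°,2.1985) → tip=(1.1272,1.0897,0.9469)

1.127 1.090 0.947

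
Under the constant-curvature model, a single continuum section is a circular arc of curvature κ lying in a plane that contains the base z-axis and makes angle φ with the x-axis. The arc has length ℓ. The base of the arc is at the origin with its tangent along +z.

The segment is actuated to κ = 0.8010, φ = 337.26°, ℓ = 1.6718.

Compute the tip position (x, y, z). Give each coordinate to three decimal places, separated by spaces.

0.887 -0.372 1.215

θ = κ·ℓ = 0.8010 × 1.6718 = 1.33911 rad
ρ = (1 − cos θ)/κ = (1 − 0.22962)/0.8010 = 0.96178
z = sin θ / κ = 0.97328/0.8010 = 1.21508
x = ρ cos φ = 0.96178 × cos(337.26°) = 0.88702
y = ρ sin φ = 0.96178 × sin(337.26°) = -0.37177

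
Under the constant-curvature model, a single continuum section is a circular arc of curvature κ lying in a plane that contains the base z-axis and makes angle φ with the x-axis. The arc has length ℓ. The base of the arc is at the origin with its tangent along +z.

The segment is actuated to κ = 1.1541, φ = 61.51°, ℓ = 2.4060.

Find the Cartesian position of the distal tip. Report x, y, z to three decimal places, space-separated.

0.799 1.473 0.309

θ = κ·ℓ = 1.1541 × 2.4060 = 2.77676 rad
ρ = (1 − cos θ)/κ = (1 − -0.93419)/1.1541 = 1.67593
z = sin θ / κ = 0.35679/1.1541 = 0.30915
x = ρ cos φ = 1.67593 × cos(61.51°) = 0.79943
y = ρ sin φ = 1.67593 × sin(61.51°) = 1.47297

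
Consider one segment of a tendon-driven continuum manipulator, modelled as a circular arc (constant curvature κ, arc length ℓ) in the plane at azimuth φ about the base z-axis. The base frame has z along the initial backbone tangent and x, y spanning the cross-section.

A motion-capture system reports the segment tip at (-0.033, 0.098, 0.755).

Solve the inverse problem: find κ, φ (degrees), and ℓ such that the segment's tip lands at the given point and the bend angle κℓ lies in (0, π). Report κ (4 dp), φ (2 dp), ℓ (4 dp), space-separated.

0.3561 108.61 0.7644

ρ = √(x²+y²) = √(-0.033² + 0.098²) = 0.10341
φ = atan2(y, x) mod 360° = atan2(0.098, -0.033) = 108.6102°
|p|² = ρ² + z² = 0.10341² + 0.755² = 0.58072
κ = 2ρ / |p|² = 2×0.10341 / 0.58072 = 0.35613
θ = 2·atan2(ρ, z) = 2·atan2(0.10341, 0.755) = 0.27223 rad
ℓ = θ/κ = 0.27223/0.35613 = 0.76441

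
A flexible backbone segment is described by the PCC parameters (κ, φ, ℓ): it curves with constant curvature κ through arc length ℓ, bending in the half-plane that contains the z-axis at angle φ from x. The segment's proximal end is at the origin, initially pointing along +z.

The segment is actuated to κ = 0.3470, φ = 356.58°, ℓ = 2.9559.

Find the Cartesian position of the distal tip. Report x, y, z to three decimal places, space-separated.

θ = κ·ℓ = 0.3470 × 2.9559 = 1.02570 rad
ρ = (1 − cos θ)/κ = (1 − 0.51850)/0.3470 = 1.38760
z = sin θ / κ = 0.85508/0.3470 = 2.46420
x = ρ cos φ = 1.38760 × cos(356.58°) = 1.38513
y = ρ sin φ = 1.38760 × sin(356.58°) = -0.08278

1.385 -0.083 2.464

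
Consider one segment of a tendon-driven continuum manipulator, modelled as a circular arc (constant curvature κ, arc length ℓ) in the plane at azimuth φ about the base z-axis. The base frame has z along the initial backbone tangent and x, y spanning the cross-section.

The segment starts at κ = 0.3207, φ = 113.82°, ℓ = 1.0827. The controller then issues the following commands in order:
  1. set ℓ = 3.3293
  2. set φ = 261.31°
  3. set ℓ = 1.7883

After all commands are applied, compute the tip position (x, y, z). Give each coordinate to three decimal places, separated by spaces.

initial: κ=0.3207, φ=113.82°, ℓ=1.0827
cmd 1: set ℓ=3.3293 → (κ,φ,ℓ)=(0.3207,113.82°,3.3293) → tip=(-0.6522,1.4772,2.7318)
cmd 2: set φ=261.31° → (κ,φ,ℓ)=(0.3207,261.31°,3.3293) → tip=(-0.2440,-1.5963,2.7318)
cmd 3: set ℓ=1.7883 → (κ,φ,ℓ)=(0.3207,261.31°,1.7883) → tip=(-0.0754,-0.4932,1.6919)

-0.075 -0.493 1.692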